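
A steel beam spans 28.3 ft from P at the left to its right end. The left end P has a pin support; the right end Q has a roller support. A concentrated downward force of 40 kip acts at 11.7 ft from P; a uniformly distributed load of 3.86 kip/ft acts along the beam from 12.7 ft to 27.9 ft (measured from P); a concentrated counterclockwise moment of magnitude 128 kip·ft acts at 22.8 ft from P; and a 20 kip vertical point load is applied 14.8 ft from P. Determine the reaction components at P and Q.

P_x = 0, P_y = 54.11 kip, Q_y = 64.56 kip

Resultant of the distributed load: 3.86 × 15.2 = 58.672 kip at 20.3 ft from P.
ΣM about P: Q_y·28.3 − 40·11.7 − (3.86·15.2)·20.3 + 128 − 20·14.8 = 0 → Q_y = 1827.0416/28.3 = 64.5598 ≈ 64.56 kip.
ΣF_y = 0: P_y + 64.5598 − 40 − 3.86·15.2 − 20 = 0 → P_y = 54.11 kip.
ΣF_x = 0: no horizontal applied forces, so P_x = 0.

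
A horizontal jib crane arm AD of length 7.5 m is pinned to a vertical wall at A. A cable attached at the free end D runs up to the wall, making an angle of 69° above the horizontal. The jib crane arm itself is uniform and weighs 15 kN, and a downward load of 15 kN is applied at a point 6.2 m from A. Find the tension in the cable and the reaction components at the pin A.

T = 21.32 kN, A_x = 7.639 kN, A_y = 10.10 kN

ΣM about A: T·sin69°·7.5 − 15·3.75 − 15·6.2 = 0 → T = 149.25/(7.5·0.93358) = 21.3158 ≈ 21.32 kN.
ΣF_x = 0: A_x − T·cos69° = 0 → A_x = 21.3158 × 0.358368 = 7.639 kN.
ΣF_y = 0: A_y + T·sin69° − 15 − 15 = 0 → A_y = 30 − 21.3158 × 0.93358 = 10.10 kN.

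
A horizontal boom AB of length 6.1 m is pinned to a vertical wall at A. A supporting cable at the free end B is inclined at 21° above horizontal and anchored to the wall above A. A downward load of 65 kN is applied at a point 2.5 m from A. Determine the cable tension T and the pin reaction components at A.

T = 74.34 kN, A_x = 69.40 kN, A_y = 38.36 kN

ΣM about A: T·sin21°·6.1 − 65·2.5 = 0 → T = 162.5/(6.1·0.358368) = 74.3352 ≈ 74.34 kN.
ΣF_x = 0: A_x − T·cos21° = 0 → A_x = 74.3352 × 0.93358 = 69.40 kN.
ΣF_y = 0: A_y + T·sin21° − 65 = 0 → A_y = 65 − 74.3352 × 0.358368 = 38.36 kN.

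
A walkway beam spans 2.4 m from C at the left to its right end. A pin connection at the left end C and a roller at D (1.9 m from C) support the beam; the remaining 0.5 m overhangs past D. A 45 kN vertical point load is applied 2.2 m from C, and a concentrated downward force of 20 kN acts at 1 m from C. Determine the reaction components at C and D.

Taking moments about C: D_y·1.9 − 45·2.2 − 20·1 = 0 → D_y = 119/1.9 = 62.6316 ≈ 62.63 kN.
ΣF_y = 0: C_y + 62.6316 − 45 − 20 = 0 → C_y = 2.368 kN.
ΣF_x = 0: no horizontal applied forces, so C_x = 0.

C_x = 0, C_y = 2.368 kN, D_y = 62.63 kN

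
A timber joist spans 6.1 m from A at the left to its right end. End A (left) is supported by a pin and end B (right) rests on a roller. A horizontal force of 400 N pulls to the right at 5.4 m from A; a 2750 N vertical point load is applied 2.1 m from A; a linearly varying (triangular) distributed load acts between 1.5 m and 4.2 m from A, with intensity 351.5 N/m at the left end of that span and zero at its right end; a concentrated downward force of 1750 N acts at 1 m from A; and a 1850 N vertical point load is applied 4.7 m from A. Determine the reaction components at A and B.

A_x = -400.0 N, A_y = 3979 N, B_y = 2846 N

Resultant of the triangular load: ½ × 351.5 × 2.7 = 474.525 N, acting at 2.4 m from A (one-third of the span from the peak).
Taking moments about A: B_y·6.1 − 2750·2.1 − (½·351.5·2.7)·2.4 − 1750·1 − 1850·4.7 = 0 → B_y = 17358.86/6.1 = 2845.71 ≈ 2846 N.
ΣF_y = 0: A_y + 2845.71 − 2750 − ½·351.5·2.7 − 1750 − 1850 = 0 → A_y = 3979 N.
ΣF_x = 0: A_x + 400 = 0 → A_x = -400.0 N.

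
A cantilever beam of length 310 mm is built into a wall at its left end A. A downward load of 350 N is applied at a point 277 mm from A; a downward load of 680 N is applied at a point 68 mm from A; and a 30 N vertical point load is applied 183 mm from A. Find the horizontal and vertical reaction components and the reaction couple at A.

ΣF_x = 0: A_x = 0.
ΣF_y = 0: A_y − 350 − 680 − 30 = 0 → A_y = 1060 N.
ΣM about A: M_A − 350·277 − 680·68 − 30·183 = 0 → M_A = 148700 N·mm.

A_x = 0, A_y = 1060 N, M_A = 148700 N·mm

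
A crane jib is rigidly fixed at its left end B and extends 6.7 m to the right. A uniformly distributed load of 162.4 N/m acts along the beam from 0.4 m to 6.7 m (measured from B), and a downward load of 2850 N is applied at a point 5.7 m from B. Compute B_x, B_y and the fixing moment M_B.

B_x = 0, B_y = 3873 N, M_B = 19880 N·m

Resultant of the distributed load: 162.4 × 6.3 = 1023.12 N at 3.55 m from B.
ΣF_x = 0: B_x = 0.
ΣF_y = 0: B_y − 162.4·6.3 − 2850 = 0 → B_y = 3873 N.
ΣM about B: M_B − (162.4·6.3)·3.55 − 2850·5.7 = 0 → M_B = 19880 N·m.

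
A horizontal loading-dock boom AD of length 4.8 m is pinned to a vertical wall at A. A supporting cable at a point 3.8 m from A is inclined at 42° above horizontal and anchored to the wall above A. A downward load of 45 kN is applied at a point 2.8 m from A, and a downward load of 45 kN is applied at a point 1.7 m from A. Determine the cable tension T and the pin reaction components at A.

T = 79.64 kN, A_x = 59.18 kN, A_y = 36.71 kN

ΣM about A: T·sin42°·3.8 − 45·2.8 − 45·1.7 = 0 → T = 202.5/(3.8·0.669131) = 79.6398 ≈ 79.64 kN.
ΣF_x = 0: A_x − T·cos42° = 0 → A_x = 79.6398 × 0.743145 = 59.18 kN.
ΣF_y = 0: A_y + T·sin42° − 45 − 45 = 0 → A_y = 90 − 79.6398 × 0.669131 = 36.71 kN.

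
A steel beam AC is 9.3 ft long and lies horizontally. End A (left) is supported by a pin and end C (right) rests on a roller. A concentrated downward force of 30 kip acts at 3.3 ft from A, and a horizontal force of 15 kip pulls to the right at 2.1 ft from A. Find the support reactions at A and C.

ΣM about A: C_y·9.3 − 30·3.3 = 0 → C_y = 99/9.3 = 10.6452 ≈ 10.65 kip.
ΣF_y = 0: A_y + 10.6452 − 30 = 0 → A_y = 19.35 kip.
ΣF_x = 0: A_x + 15 = 0 → A_x = -15.00 kip.

A_x = -15.00 kip, A_y = 19.35 kip, C_y = 10.65 kip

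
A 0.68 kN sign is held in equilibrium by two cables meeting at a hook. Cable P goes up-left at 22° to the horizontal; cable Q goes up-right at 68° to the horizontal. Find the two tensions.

ΣF_x = 0: −T_P·cos22° + T_Q·cos68° = 0 → T_Q = 2.47509·T_P.
ΣF_y = 0: T_P·sin22° + T_Q·sin68° = 0.68.
Substitute: T_P·(0.374607 + 2.47509·0.927184) = 0.68 → T_P = 0.254732 ≈ 0.2547 kN.
Then T_Q = 2.47509 × 0.254732 = 0.6305 kN.

T_P = 0.2547 kN, T_Q = 0.6305 kN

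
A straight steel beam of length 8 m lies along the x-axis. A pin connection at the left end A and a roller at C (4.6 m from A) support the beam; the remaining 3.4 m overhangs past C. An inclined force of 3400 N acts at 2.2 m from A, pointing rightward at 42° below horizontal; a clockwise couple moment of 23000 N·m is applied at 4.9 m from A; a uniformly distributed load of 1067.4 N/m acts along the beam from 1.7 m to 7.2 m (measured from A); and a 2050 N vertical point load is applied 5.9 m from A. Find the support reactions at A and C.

A_x = -2527 N, A_y = -4201 N, C_y = 14400 N

Resultant of the distributed load: 1067.4 × 5.5 = 5870.7 N at 4.45 m from A.
Moments about A: C_y·4.6 − 3400·sin42°·2.2 − 23000 − (1067.4·5.5)·4.45 − 2050·5.9 = 0 → C_y = 66224.7/4.6 = 14396.7 ≈ 14400 N.
ΣF_y = 0: A_y + 14396.7 − 3400·sin42° − 1067.4·5.5 − 2050 = 0 → A_y = -4201 N.
ΣF_x = 0: A_x + 3400·cos42° = 0 → A_x = -2527 N.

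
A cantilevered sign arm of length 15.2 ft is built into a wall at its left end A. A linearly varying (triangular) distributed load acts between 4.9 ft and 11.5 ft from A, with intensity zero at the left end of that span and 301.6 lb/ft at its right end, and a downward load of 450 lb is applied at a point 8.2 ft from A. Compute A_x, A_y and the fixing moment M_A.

A_x = 0, A_y = 1445 lb, M_A = 12950 lb·ft

Resultant of the triangular load: ½ × 301.6 × 6.6 = 995.28 lb, acting at 9.3 ft from A (one-third of the span from the peak).
ΣF_x = 0: A_x = 0.
ΣF_y = 0: A_y − ½·301.6·6.6 − 450 = 0 → A_y = 1445 lb.
ΣM about A: M_A − (½·301.6·6.6)·9.3 − 450·8.2 = 0 → M_A = 12950 lb·ft.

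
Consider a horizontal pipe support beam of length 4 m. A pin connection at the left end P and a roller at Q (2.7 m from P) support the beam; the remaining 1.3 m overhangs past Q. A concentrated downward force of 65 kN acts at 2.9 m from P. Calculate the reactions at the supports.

P_x = 0, P_y = -4.815 kN, Q_y = 69.81 kN

Taking moments about P: Q_y·2.7 − 65·2.9 = 0 → Q_y = 188.5/2.7 = 69.8148 ≈ 69.81 kN.
ΣF_y = 0: P_y + 69.8148 − 65 = 0 → P_y = -4.815 kN.
ΣF_x = 0: no horizontal applied forces, so P_x = 0.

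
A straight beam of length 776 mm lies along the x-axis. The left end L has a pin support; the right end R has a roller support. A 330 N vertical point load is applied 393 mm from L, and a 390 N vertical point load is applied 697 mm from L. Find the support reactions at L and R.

Moments about L: R_y·776 − 330·393 − 390·697 = 0 → R_y = 401520/776 = 517.423 ≈ 517.4 N.
ΣF_y = 0: L_y + 517.423 − 330 − 390 = 0 → L_y = 202.6 N.
ΣF_x = 0: no horizontal applied forces, so L_x = 0.

L_x = 0, L_y = 202.6 N, R_y = 517.4 N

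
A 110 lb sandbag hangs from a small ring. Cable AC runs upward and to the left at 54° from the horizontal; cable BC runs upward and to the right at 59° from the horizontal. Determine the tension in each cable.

T_AC = 61.55 lb, T_BC = 70.24 lb

ΣF_x = 0: −T_AC·cos54° + T_BC·cos59° = 0 → T_BC = 1.14125·T_AC.
ΣF_y = 0: T_AC·sin54° + T_BC·sin59° = 110.
Substitute: T_AC·(0.809017 + 1.14125·0.857167) = 110 → T_AC = 61.5468 ≈ 61.55 lb.
Then T_BC = 1.14125 × 61.5468 = 70.24 lb.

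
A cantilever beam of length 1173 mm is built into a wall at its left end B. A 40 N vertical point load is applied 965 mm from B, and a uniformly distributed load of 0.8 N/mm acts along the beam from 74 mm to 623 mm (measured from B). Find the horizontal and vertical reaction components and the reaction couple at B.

B_x = 0, B_y = 479.2 N, M_B = 191700 N·mm

Resultant of the distributed load: 0.8 × 549 = 439.2 N at 348.5 mm from B.
ΣF_x = 0: B_x = 0.
ΣF_y = 0: B_y − 40 − 0.8·549 = 0 → B_y = 479.2 N.
ΣM about B: M_B − 40·965 − (0.8·549)·348.5 = 0 → M_B = 191700 N·mm.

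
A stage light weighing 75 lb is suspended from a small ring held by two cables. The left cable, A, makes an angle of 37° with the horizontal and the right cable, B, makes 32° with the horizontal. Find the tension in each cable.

ΣF_x = 0: −T_A·cos37° + T_B·cos32° = 0 → T_B = 0.941734·T_A.
ΣF_y = 0: T_A·sin37° + T_B·sin32° = 75.
Substitute: T_A·(0.601815 + 0.941734·0.529919) = 75 → T_A = 68.1287 ≈ 68.13 lb.
Then T_B = 0.941734 × 68.1287 = 64.16 lb.

T_A = 68.13 lb, T_B = 64.16 lb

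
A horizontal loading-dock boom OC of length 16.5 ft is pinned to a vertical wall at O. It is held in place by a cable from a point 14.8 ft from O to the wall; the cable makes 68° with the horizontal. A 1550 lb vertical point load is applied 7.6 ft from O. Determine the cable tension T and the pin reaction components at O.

ΣM about O: T·sin68°·14.8 − 1550·7.6 = 0 → T = 11780/(14.8·0.927184) = 858.455 ≈ 858.5 lb.
ΣF_x = 0: O_x − T·cos68° = 0 → O_x = 858.455 × 0.374607 = 321.6 lb.
ΣF_y = 0: O_y + T·sin68° − 1550 = 0 → O_y = 1550 − 858.455 × 0.927184 = 754.1 lb.

T = 858.5 lb, O_x = 321.6 lb, O_y = 754.1 lb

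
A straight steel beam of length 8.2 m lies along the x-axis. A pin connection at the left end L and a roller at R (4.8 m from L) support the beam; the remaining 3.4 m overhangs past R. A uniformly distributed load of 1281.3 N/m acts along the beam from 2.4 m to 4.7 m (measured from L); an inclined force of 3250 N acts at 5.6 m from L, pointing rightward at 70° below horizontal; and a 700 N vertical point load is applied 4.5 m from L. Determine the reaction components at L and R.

Resultant of the distributed load: 1281.3 × 2.3 = 2946.99 N at 3.55 m from L.
Taking moments about L: R_y·4.8 − (1281.3·2.3)·3.55 − 3250·sin70°·5.6 − 700·4.5 = 0 → R_y = 30714.2/4.8 = 6398.79 ≈ 6399 N.
ΣF_y = 0: L_y + 6398.79 − 1281.3·2.3 − 3250·sin70° − 700 = 0 → L_y = 302.2 N.
ΣF_x = 0: L_x + 3250·cos70° = 0 → L_x = -1112 N.

L_x = -1112 N, L_y = 302.2 N, R_y = 6399 N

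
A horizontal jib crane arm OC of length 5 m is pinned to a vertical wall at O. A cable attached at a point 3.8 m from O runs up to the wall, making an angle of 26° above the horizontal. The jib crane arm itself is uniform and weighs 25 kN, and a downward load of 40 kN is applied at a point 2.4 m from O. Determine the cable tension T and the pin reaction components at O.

ΣM about O: T·sin26°·3.8 − 25·2.5 − 40·2.4 = 0 → T = 158.5/(3.8·0.438371) = 95.1489 ≈ 95.15 kN.
ΣF_x = 0: O_x − T·cos26° = 0 → O_x = 95.1489 × 0.898794 = 85.52 kN.
ΣF_y = 0: O_y + T·sin26° − 25 − 40 = 0 → O_y = 65 − 95.1489 × 0.438371 = 23.29 kN.

T = 95.15 kN, O_x = 85.52 kN, O_y = 23.29 kN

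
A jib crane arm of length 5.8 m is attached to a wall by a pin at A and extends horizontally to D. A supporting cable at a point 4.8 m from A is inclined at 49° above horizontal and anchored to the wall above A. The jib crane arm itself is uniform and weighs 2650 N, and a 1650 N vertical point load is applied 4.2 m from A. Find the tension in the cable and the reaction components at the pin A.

T = 4034 N, A_x = 2647 N, A_y = 1255 N

ΣM about A: T·sin49°·4.8 − 2650·2.9 − 1650·4.2 = 0 → T = 14615/(4.8·0.75471) = 4034.39 ≈ 4034 N.
ΣF_x = 0: A_x − T·cos49° = 0 → A_x = 4034.39 × 0.656059 = 2647 N.
ΣF_y = 0: A_y + T·sin49° − 2650 − 1650 = 0 → A_y = 4300 − 4034.39 × 0.75471 = 1255 N.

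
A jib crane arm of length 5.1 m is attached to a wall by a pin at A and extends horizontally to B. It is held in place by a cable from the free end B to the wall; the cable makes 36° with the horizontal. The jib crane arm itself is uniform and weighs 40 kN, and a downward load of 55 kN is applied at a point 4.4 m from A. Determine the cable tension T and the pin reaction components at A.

T = 114.8 kN, A_x = 92.84 kN, A_y = 27.55 kN

ΣM about A: T·sin36°·5.1 − 40·2.55 − 55·4.4 = 0 → T = 344/(5.1·0.587785) = 114.755 ≈ 114.8 kN.
ΣF_x = 0: A_x − T·cos36° = 0 → A_x = 114.755 × 0.809017 = 92.84 kN.
ΣF_y = 0: A_y + T·sin36° − 40 − 55 = 0 → A_y = 95 − 114.755 × 0.587785 = 27.55 kN.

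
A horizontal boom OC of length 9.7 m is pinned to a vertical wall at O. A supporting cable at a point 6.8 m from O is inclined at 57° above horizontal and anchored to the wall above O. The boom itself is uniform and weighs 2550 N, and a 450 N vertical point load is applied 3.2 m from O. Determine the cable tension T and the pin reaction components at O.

T = 2421 N, O_x = 1319 N, O_y = 969.5 N

ΣM about O: T·sin57°·6.8 − 2550·4.85 − 450·3.2 = 0 → T = 13807.5/(6.8·0.838671) = 2421.11 ≈ 2421 N.
ΣF_x = 0: O_x − T·cos57° = 0 → O_x = 2421.11 × 0.544639 = 1319 N.
ΣF_y = 0: O_y + T·sin57° − 2550 − 450 = 0 → O_y = 3000 − 2421.11 × 0.838671 = 969.5 N.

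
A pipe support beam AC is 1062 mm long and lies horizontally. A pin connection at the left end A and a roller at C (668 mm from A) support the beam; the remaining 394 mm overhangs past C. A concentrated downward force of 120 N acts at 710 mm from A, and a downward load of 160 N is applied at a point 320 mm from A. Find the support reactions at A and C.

Taking moments about A: C_y·668 − 120·710 − 160·320 = 0 → C_y = 136400/668 = 204.192 ≈ 204.2 N.
ΣF_y = 0: A_y + 204.192 − 120 − 160 = 0 → A_y = 75.81 N.
ΣF_x = 0: no horizontal applied forces, so A_x = 0.

A_x = 0, A_y = 75.81 N, C_y = 204.2 N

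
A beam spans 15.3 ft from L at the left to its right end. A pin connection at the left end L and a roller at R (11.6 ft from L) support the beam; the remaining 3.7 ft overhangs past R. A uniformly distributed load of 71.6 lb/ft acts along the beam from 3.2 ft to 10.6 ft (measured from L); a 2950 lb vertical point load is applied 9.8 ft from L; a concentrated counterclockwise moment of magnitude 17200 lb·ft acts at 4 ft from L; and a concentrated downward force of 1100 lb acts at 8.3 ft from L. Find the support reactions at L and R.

Resultant of the distributed load: 71.6 × 7.4 = 529.84 lb at 6.9 ft from L.
Moments about L: R_y·11.6 − (71.6·7.4)·6.9 − 2950·9.8 + 17200 − 1100·8.3 = 0 → R_y = 24495.896/11.6 = 2111.72 ≈ 2112 lb.
ΣF_y = 0: L_y + 2111.72 − 71.6·7.4 − 2950 − 1100 = 0 → L_y = 2468 lb.
ΣF_x = 0: no horizontal applied forces, so L_x = 0.

L_x = 0, L_y = 2468 lb, R_y = 2112 lb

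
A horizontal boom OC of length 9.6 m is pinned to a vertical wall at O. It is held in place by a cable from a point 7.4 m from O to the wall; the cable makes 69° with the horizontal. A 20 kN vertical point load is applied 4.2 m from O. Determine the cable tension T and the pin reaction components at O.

ΣM about O: T·sin69°·7.4 − 20·4.2 = 0 → T = 84/(7.4·0.93358) = 12.1589 ≈ 12.16 kN.
ΣF_x = 0: O_x − T·cos69° = 0 → O_x = 12.1589 × 0.358368 = 4.357 kN.
ΣF_y = 0: O_y + T·sin69° − 20 = 0 → O_y = 20 − 12.1589 × 0.93358 = 8.649 kN.

T = 12.16 kN, O_x = 4.357 kN, O_y = 8.649 kN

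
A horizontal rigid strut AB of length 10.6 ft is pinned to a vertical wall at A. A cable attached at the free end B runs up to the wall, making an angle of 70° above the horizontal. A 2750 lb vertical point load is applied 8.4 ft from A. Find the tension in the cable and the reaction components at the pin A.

ΣM about A: T·sin70°·10.6 − 2750·8.4 = 0 → T = 23100/(10.6·0.939693) = 2319.1 ≈ 2319 lb.
ΣF_x = 0: A_x − T·cos70° = 0 → A_x = 2319.1 × 0.34202 = 793.2 lb.
ΣF_y = 0: A_y + T·sin70° − 2750 = 0 → A_y = 2750 − 2319.1 × 0.939693 = 570.8 lb.

T = 2319 lb, A_x = 793.2 lb, A_y = 570.8 lb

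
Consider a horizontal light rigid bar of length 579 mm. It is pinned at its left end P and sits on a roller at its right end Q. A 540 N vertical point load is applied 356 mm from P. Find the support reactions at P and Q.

ΣM about P: Q_y·579 − 540·356 = 0 → Q_y = 192240/579 = 332.021 ≈ 332.0 N.
ΣF_y = 0: P_y + 332.021 − 540 = 0 → P_y = 208.0 N.
ΣF_x = 0: no horizontal applied forces, so P_x = 0.

P_x = 0, P_y = 208.0 N, Q_y = 332.0 N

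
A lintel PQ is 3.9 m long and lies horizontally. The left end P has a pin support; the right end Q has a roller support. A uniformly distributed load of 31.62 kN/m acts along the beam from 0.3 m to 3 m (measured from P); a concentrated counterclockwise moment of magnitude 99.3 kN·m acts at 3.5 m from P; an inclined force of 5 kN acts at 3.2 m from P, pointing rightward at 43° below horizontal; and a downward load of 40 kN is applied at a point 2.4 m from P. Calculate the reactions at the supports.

P_x = -3.657 kN, P_y = 90.71 kN, Q_y = 38.07 kN

Resultant of the distributed load: 31.62 × 2.7 = 85.374 kN at 1.65 m from P.
Taking moments about P: Q_y·3.9 − (31.62·2.7)·1.65 + 99.3 − 5·sin43°·3.2 − 40·2.4 = 0 → Q_y = 148.479/3.9 = 38.0715 ≈ 38.07 kN.
ΣF_y = 0: P_y + 38.0715 − 31.62·2.7 − 5·sin43° − 40 = 0 → P_y = 90.71 kN.
ΣF_x = 0: P_x + 5·cos43° = 0 → P_x = -3.657 kN.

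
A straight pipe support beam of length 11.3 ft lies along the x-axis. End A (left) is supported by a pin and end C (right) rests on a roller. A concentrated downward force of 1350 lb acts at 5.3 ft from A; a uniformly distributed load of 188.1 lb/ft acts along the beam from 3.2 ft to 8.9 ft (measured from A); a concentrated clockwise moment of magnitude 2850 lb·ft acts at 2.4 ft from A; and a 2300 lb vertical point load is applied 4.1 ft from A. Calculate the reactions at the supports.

A_x = 0, A_y = 2428 lb, C_y = 2294 lb

Resultant of the distributed load: 188.1 × 5.7 = 1072.17 lb at 6.05 ft from A.
Taking moments about A: C_y·11.3 − 1350·5.3 − (188.1·5.7)·6.05 − 2850 − 2300·4.1 = 0 → C_y = 25921.6285/11.3 = 2293.95 ≈ 2294 lb.
ΣF_y = 0: A_y + 2293.95 − 1350 − 188.1·5.7 − 2300 = 0 → A_y = 2428 lb.
ΣF_x = 0: no horizontal applied forces, so A_x = 0.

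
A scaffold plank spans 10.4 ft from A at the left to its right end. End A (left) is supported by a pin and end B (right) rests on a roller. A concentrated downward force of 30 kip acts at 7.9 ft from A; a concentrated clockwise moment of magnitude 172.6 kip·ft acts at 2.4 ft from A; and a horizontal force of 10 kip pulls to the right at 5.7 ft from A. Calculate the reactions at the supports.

ΣM about A: B_y·10.4 − 30·7.9 − 172.6 = 0 → B_y = 409.6/10.4 = 39.3846 ≈ 39.38 kip.
ΣF_y = 0: A_y + 39.3846 − 30 = 0 → A_y = -9.385 kip.
ΣF_x = 0: A_x + 10 = 0 → A_x = -10.00 kip.

A_x = -10.00 kip, A_y = -9.385 kip, B_y = 39.38 kip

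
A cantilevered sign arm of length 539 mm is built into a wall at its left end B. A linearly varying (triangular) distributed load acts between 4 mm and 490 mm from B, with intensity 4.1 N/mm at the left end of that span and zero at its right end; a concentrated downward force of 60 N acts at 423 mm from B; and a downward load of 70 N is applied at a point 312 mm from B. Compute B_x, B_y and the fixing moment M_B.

B_x = 0, B_y = 1126 N, M_B = 212600 N·mm

Resultant of the triangular load: ½ × 4.1 × 486 = 996.3 N, acting at 166 mm from B (one-third of the span from the peak).
ΣF_x = 0: B_x = 0.
ΣF_y = 0: B_y − ½·4.1·486 − 60 − 70 = 0 → B_y = 1126 N.
ΣM about B: M_B − (½·4.1·486)·166 − 60·423 − 70·312 = 0 → M_B = 212600 N·mm.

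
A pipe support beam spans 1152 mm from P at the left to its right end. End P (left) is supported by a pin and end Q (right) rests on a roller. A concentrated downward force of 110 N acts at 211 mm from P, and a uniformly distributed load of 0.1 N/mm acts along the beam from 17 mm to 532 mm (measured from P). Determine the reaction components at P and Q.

Resultant of the distributed load: 0.1 × 515 = 51.5 N at 274.5 mm from P.
ΣM about P: Q_y·1152 − 110·211 − (0.1·515)·274.5 = 0 → Q_y = 37346.75/1152 = 32.4191 ≈ 32.42 N.
ΣF_y = 0: P_y + 32.4191 − 110 − 0.1·515 = 0 → P_y = 129.1 N.
ΣF_x = 0: no horizontal applied forces, so P_x = 0.

P_x = 0, P_y = 129.1 N, Q_y = 32.42 N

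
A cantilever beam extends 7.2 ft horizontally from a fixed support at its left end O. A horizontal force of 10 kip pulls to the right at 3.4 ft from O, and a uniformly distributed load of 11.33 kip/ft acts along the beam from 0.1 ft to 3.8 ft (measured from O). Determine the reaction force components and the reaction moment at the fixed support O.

O_x = -10.00 kip, O_y = 41.92 kip, M_O = 81.75 kip·ft

Resultant of the distributed load: 11.33 × 3.7 = 41.921 kip at 1.95 ft from O.
ΣF_x = 0: O_x + 10 = 0 → O_x = -10.00 kip.
ΣF_y = 0: O_y − 11.33·3.7 = 0 → O_y = 41.92 kip.
ΣM about O: M_O − (11.33·3.7)·1.95 = 0 → M_O = 81.75 kip·ft.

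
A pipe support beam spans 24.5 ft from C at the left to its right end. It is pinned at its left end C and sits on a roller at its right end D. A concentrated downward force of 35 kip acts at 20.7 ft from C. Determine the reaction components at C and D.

ΣM about C: D_y·24.5 − 35·20.7 = 0 → D_y = 724.5/24.5 = 29.5714 ≈ 29.57 kip.
ΣF_y = 0: C_y + 29.5714 − 35 = 0 → C_y = 5.429 kip.
ΣF_x = 0: no horizontal applied forces, so C_x = 0.

C_x = 0, C_y = 5.429 kip, D_y = 29.57 kip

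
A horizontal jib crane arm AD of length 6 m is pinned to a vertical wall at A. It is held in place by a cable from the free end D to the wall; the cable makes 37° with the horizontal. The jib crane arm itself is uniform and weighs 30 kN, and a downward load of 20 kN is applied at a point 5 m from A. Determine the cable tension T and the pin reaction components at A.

T = 52.62 kN, A_x = 42.02 kN, A_y = 18.33 kN

ΣM about A: T·sin37°·6 − 30·3 − 20·5 = 0 → T = 190/(6·0.601815) = 52.6186 ≈ 52.62 kN.
ΣF_x = 0: A_x − T·cos37° = 0 → A_x = 52.6186 × 0.798636 = 42.02 kN.
ΣF_y = 0: A_y + T·sin37° − 30 − 20 = 0 → A_y = 50 − 52.6186 × 0.601815 = 18.33 kN.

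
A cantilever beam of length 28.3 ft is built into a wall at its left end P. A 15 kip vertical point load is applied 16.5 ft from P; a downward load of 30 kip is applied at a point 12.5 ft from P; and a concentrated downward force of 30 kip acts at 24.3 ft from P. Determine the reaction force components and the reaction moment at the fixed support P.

ΣF_x = 0: P_x = 0.
ΣF_y = 0: P_y − 15 − 30 − 30 = 0 → P_y = 75.00 kip.
ΣM about P: M_P − 15·16.5 − 30·12.5 − 30·24.3 = 0 → M_P = 1352 kip·ft.

P_x = 0, P_y = 75.00 kip, M_P = 1352 kip·ft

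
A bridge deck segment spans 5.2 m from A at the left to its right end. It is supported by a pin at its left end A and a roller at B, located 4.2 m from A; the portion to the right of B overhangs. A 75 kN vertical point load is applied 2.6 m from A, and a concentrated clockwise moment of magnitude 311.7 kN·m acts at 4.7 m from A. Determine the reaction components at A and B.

A_x = 0, A_y = -45.64 kN, B_y = 120.6 kN

Moments about A: B_y·4.2 − 75·2.6 − 311.7 = 0 → B_y = 506.7/4.2 = 120.643 ≈ 120.6 kN.
ΣF_y = 0: A_y + 120.643 − 75 = 0 → A_y = -45.64 kN.
ΣF_x = 0: no horizontal applied forces, so A_x = 0.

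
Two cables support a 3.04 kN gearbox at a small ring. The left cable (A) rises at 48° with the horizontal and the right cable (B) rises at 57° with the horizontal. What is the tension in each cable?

T_A = 1.714 kN, T_B = 2.106 kN

ΣF_x = 0: −T_A·cos48° + T_B·cos57° = 0 → T_B = 1.22858·T_A.
ΣF_y = 0: T_A·sin48° + T_B·sin57° = 3.04.
Substitute: T_A·(0.743145 + 1.22858·0.838671) = 3.04 → T_A = 1.71411 ≈ 1.714 kN.
Then T_B = 1.22858 × 1.71411 = 2.106 kN.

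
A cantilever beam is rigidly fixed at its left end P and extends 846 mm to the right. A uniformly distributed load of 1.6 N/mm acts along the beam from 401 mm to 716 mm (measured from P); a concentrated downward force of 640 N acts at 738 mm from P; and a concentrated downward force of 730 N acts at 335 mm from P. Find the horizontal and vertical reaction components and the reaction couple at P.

Resultant of the distributed load: 1.6 × 315 = 504 N at 558.5 mm from P.
ΣF_x = 0: P_x = 0.
ΣF_y = 0: P_y − 1.6·315 − 640 − 730 = 0 → P_y = 1874 N.
ΣM about P: M_P − (1.6·315)·558.5 − 640·738 − 730·335 = 0 → M_P = 998400 N·mm.

P_x = 0, P_y = 1874 N, M_P = 998400 N·mm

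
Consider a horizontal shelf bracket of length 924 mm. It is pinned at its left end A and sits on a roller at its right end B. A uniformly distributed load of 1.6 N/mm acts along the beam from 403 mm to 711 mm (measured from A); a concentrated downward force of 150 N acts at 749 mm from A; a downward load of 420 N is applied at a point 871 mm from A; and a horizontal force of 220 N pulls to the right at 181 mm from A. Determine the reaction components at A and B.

Resultant of the distributed load: 1.6 × 308 = 492.8 N at 557 mm from A.
ΣM about A: B_y·924 − (1.6·308)·557 − 150·749 − 420·871 = 0 → B_y = 752659.6/924 = 814.567 ≈ 814.6 N.
ΣF_y = 0: A_y + 814.567 − 1.6·308 − 150 − 420 = 0 → A_y = 248.2 N.
ΣF_x = 0: A_x + 220 = 0 → A_x = -220.0 N.

A_x = -220.0 N, A_y = 248.2 N, B_y = 814.6 N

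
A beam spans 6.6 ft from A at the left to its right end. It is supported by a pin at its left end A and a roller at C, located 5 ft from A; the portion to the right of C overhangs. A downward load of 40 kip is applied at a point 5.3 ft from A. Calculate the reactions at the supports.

A_x = 0, A_y = -2.400 kip, C_y = 42.40 kip

Moments about A: C_y·5 − 40·5.3 = 0 → C_y = 212/5 = 42.40 kip.
ΣF_y = 0: A_y + 42.4 − 40 = 0 → A_y = -2.400 kip.
ΣF_x = 0: no horizontal applied forces, so A_x = 0.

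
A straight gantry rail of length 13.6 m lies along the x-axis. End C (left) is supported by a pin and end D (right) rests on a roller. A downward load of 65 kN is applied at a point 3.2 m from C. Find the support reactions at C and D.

C_x = 0, C_y = 49.71 kN, D_y = 15.29 kN

Taking moments about C: D_y·13.6 − 65·3.2 = 0 → D_y = 208/13.6 = 15.2941 ≈ 15.29 kN.
ΣF_y = 0: C_y + 15.2941 − 65 = 0 → C_y = 49.71 kN.
ΣF_x = 0: no horizontal applied forces, so C_x = 0.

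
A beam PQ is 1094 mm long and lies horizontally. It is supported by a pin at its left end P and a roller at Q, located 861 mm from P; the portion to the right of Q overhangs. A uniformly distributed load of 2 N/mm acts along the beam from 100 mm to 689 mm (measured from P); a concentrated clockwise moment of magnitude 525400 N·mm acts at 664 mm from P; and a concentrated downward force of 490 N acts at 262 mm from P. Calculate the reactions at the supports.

Resultant of the distributed load: 2 × 589 = 1178 N at 394.5 mm from P.
Taking moments about P: Q_y·861 − (2·589)·394.5 − 525400 − 490·262 = 0 → Q_y = 1118501/861 = 1299.07 ≈ 1299 N.
ΣF_y = 0: P_y + 1299.07 − 2·589 − 490 = 0 → P_y = 368.9 N.
ΣF_x = 0: no horizontal applied forces, so P_x = 0.

P_x = 0, P_y = 368.9 N, Q_y = 1299 N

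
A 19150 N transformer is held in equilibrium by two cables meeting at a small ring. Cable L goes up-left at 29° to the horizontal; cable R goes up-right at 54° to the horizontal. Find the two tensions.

ΣF_x = 0: −T_L·cos29° + T_R·cos54° = 0 → T_R = 1.48799·T_L.
ΣF_y = 0: T_L·sin29° + T_R·sin54° = 19150.
Substitute: T_L·(0.48481 + 1.48799·0.809017) = 19150 → T_L = 11340.6 ≈ 11340 N.
Then T_R = 1.48799 × 11340.6 = 16870 N.

T_L = 11340 N, T_R = 16870 N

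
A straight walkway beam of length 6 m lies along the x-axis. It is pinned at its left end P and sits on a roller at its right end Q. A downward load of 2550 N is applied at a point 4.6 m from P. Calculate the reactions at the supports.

Taking moments about P: Q_y·6 − 2550·4.6 = 0 → Q_y = 11730/6 = 1955 N.
ΣF_y = 0: P_y + 1955 − 2550 = 0 → P_y = 595.0 N.
ΣF_x = 0: no horizontal applied forces, so P_x = 0.

P_x = 0, P_y = 595.0 N, Q_y = 1955 N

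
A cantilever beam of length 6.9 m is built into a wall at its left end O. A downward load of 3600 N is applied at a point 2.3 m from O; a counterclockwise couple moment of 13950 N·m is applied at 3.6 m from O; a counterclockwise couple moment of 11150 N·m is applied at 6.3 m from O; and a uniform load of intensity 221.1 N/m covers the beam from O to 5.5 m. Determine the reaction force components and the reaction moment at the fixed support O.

Resultant of the distributed load: 221.1 × 5.5 = 1216.05 N at 2.75 m from O.
ΣF_x = 0: O_x = 0.
ΣF_y = 0: O_y − 3600 − 221.1·5.5 = 0 → O_y = 4816 N.
ΣM about O: M_O − 3600·2.3 + 13950 + 11150 − (221.1·5.5)·2.75 = 0 → M_O = -13480 N·m.

O_x = 0, O_y = 4816 N, M_O = -13480 N·m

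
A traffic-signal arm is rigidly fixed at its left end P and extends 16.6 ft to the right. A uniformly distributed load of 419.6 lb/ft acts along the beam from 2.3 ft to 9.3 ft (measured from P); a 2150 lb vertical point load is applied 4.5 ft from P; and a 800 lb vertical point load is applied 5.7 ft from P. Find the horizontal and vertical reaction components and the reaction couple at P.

Resultant of the distributed load: 419.6 × 7 = 2937.2 lb at 5.8 ft from P.
ΣF_x = 0: P_x = 0.
ΣF_y = 0: P_y − 419.6·7 − 2150 − 800 = 0 → P_y = 5887 lb.
ΣM about P: M_P − (419.6·7)·5.8 − 2150·4.5 − 800·5.7 = 0 → M_P = 31270 lb·ft.

P_x = 0, P_y = 5887 lb, M_P = 31270 lb·ft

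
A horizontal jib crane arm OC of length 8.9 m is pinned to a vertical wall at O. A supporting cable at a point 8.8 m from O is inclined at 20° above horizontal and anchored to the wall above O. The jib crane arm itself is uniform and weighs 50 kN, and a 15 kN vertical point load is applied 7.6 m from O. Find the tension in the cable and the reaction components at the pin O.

T = 111.8 kN, O_x = 105.1 kN, O_y = 26.76 kN

ΣM about O: T·sin20°·8.8 − 50·4.45 − 15·7.6 = 0 → T = 336.5/(8.8·0.34202) = 111.802 ≈ 111.8 kN.
ΣF_x = 0: O_x − T·cos20° = 0 → O_x = 111.802 × 0.939693 = 105.1 kN.
ΣF_y = 0: O_y + T·sin20° − 50 − 15 = 0 → O_y = 65 − 111.802 × 0.34202 = 26.76 kN.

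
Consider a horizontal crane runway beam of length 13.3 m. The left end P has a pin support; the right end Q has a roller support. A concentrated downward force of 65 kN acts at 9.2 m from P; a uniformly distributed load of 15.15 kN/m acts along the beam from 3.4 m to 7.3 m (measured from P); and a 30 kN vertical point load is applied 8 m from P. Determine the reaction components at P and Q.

Resultant of the distributed load: 15.15 × 3.9 = 59.085 kN at 5.35 m from P.
Taking moments about P: Q_y·13.3 − 65·9.2 − (15.15·3.9)·5.35 − 30·8 = 0 → Q_y = 1154.10475/13.3 = 86.7748 ≈ 86.77 kN.
ΣF_y = 0: P_y + 86.7748 − 65 − 15.15·3.9 − 30 = 0 → P_y = 67.31 kN.
ΣF_x = 0: no horizontal applied forces, so P_x = 0.

P_x = 0, P_y = 67.31 kN, Q_y = 86.77 kN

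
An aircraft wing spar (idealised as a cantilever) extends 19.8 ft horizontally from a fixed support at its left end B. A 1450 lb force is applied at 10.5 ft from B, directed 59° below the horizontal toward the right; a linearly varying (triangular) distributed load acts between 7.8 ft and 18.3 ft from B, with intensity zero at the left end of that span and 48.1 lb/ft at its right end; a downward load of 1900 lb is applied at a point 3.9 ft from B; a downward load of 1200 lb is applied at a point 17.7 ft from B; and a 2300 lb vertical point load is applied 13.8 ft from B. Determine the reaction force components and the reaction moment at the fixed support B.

B_x = -746.8 lb, B_y = 6895 lb, M_B = 77180 lb·ft

Resultant of the triangular load: ½ × 48.1 × 10.5 = 252.525 lb, acting at 14.8 ft from B (one-third of the span from the peak).
ΣF_x = 0: B_x + 1450·cos59° = 0 → B_x = -746.8 lb.
ΣF_y = 0: B_y − 1450·sin59° − ½·48.1·10.5 − 1900 − 1200 − 2300 = 0 → B_y = 6895 lb.
ΣM about B: M_B − 1450·sin59°·10.5 − (½·48.1·10.5)·14.8 − 1900·3.9 − 1200·17.7 − 2300·13.8 = 0 → M_B = 77180 lb·ft.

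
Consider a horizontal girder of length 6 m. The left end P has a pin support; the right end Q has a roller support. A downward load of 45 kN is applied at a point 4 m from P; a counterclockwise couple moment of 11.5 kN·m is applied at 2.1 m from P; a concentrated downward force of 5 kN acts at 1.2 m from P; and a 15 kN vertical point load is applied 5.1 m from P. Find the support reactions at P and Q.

P_x = 0, P_y = 23.17 kN, Q_y = 41.83 kN

Moments about P: Q_y·6 − 45·4 + 11.5 − 5·1.2 − 15·5.1 = 0 → Q_y = 251/6 = 41.8333 ≈ 41.83 kN.
ΣF_y = 0: P_y + 41.8333 − 45 − 5 − 15 = 0 → P_y = 23.17 kN.
ΣF_x = 0: no horizontal applied forces, so P_x = 0.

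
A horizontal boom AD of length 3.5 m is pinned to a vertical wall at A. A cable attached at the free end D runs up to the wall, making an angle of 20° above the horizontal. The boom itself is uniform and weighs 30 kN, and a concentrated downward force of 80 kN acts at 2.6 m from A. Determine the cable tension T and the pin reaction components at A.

ΣM about A: T·sin20°·3.5 − 30·1.75 − 80·2.6 = 0 → T = 260.5/(3.5·0.34202) = 217.615 ≈ 217.6 kN.
ΣF_x = 0: A_x − T·cos20° = 0 → A_x = 217.615 × 0.939693 = 204.5 kN.
ΣF_y = 0: A_y + T·sin20° − 30 − 80 = 0 → A_y = 110 − 217.615 × 0.34202 = 35.57 kN.

T = 217.6 kN, A_x = 204.5 kN, A_y = 35.57 kN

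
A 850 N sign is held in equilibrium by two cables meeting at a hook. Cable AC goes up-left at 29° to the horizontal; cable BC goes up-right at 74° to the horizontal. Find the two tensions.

T_AC = 240.5 N, T_BC = 763.0 N

ΣF_x = 0: −T_AC·cos29° + T_BC·cos74° = 0 → T_BC = 3.17308·T_AC.
ΣF_y = 0: T_AC·sin29° + T_BC·sin74° = 850.
Substitute: T_AC·(0.48481 + 3.17308·0.961262) = 850 → T_AC = 240.455 ≈ 240.5 N.
Then T_BC = 3.17308 × 240.455 = 763.0 N.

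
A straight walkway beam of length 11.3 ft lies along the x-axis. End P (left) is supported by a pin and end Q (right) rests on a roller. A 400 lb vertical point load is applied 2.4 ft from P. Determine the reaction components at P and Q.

Moments about P: Q_y·11.3 − 400·2.4 = 0 → Q_y = 960/11.3 = 84.9558 ≈ 84.96 lb.
ΣF_y = 0: P_y + 84.9558 − 400 = 0 → P_y = 315.0 lb.
ΣF_x = 0: no horizontal applied forces, so P_x = 0.

P_x = 0, P_y = 315.0 lb, Q_y = 84.96 lb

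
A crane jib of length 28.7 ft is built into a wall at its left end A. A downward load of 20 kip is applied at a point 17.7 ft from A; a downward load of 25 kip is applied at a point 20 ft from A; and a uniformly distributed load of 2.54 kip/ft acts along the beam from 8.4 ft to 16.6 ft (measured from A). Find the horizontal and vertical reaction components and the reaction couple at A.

A_x = 0, A_y = 65.83 kip, M_A = 1114 kip·ft

Resultant of the distributed load: 2.54 × 8.2 = 20.828 kip at 12.5 ft from A.
ΣF_x = 0: A_x = 0.
ΣF_y = 0: A_y − 20 − 25 − 2.54·8.2 = 0 → A_y = 65.83 kip.
ΣM about A: M_A − 20·17.7 − 25·20 − (2.54·8.2)·12.5 = 0 → M_A = 1114 kip·ft.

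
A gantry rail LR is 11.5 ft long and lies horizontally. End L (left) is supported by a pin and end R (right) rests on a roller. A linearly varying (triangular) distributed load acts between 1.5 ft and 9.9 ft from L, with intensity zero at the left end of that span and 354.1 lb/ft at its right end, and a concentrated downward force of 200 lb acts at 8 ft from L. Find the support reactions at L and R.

Resultant of the triangular load: ½ × 354.1 × 8.4 = 1487.22 lb, acting at 7.1 ft from L (one-third of the span from the peak).
Taking moments about L: R_y·11.5 − (½·354.1·8.4)·7.1 − 200·8 = 0 → R_y = 12159.262/11.5 = 1057.33 ≈ 1057 lb.
ΣF_y = 0: L_y + 1057.33 − ½·354.1·8.4 − 200 = 0 → L_y = 629.9 lb.
ΣF_x = 0: no horizontal applied forces, so L_x = 0.

L_x = 0, L_y = 629.9 lb, R_y = 1057 lb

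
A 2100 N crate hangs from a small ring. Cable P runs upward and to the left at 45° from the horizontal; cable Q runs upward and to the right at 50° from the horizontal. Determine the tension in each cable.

T_P = 1355 N, T_Q = 1491 N

ΣF_x = 0: −T_P·cos45° + T_Q·cos50° = 0 → T_Q = 1.10006·T_P.
ΣF_y = 0: T_P·sin45° + T_Q·sin50° = 2100.
Substitute: T_P·(0.707107 + 1.10006·0.766044) = 2100 → T_P = 1355.01 ≈ 1355 N.
Then T_Q = 1.10006 × 1355.01 = 1491 N.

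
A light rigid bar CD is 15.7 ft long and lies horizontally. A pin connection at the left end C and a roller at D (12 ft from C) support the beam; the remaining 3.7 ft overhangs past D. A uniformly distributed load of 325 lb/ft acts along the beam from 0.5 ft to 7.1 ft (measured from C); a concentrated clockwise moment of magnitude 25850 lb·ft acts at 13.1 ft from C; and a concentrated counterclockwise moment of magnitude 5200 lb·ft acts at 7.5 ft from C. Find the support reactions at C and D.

Resultant of the distributed load: 325 × 6.6 = 2145 lb at 3.8 ft from C.
ΣM about C: D_y·12 − (325·6.6)·3.8 − 25850 + 5200 = 0 → D_y = 28801/12 = 2400.08 ≈ 2400 lb.
ΣF_y = 0: C_y + 2400.08 − 325·6.6 = 0 → C_y = -255.1 lb.
ΣF_x = 0: no horizontal applied forces, so C_x = 0.

C_x = 0, C_y = -255.1 lb, D_y = 2400 lb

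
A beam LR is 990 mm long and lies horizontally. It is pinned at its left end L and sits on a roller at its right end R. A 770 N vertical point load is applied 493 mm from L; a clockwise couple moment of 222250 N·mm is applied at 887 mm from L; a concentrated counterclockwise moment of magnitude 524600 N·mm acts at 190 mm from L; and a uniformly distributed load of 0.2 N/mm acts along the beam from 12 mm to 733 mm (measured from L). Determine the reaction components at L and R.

L_x = 0, L_y = 781.9 N, R_y = 132.3 N

Resultant of the distributed load: 0.2 × 721 = 144.2 N at 372.5 mm from L.
ΣM about L: R_y·990 − 770·493 − 222250 + 524600 − (0.2·721)·372.5 = 0 → R_y = 130974.5/990 = 132.297 ≈ 132.3 N.
ΣF_y = 0: L_y + 132.297 − 770 − 0.2·721 = 0 → L_y = 781.9 N.
ΣF_x = 0: no horizontal applied forces, so L_x = 0.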